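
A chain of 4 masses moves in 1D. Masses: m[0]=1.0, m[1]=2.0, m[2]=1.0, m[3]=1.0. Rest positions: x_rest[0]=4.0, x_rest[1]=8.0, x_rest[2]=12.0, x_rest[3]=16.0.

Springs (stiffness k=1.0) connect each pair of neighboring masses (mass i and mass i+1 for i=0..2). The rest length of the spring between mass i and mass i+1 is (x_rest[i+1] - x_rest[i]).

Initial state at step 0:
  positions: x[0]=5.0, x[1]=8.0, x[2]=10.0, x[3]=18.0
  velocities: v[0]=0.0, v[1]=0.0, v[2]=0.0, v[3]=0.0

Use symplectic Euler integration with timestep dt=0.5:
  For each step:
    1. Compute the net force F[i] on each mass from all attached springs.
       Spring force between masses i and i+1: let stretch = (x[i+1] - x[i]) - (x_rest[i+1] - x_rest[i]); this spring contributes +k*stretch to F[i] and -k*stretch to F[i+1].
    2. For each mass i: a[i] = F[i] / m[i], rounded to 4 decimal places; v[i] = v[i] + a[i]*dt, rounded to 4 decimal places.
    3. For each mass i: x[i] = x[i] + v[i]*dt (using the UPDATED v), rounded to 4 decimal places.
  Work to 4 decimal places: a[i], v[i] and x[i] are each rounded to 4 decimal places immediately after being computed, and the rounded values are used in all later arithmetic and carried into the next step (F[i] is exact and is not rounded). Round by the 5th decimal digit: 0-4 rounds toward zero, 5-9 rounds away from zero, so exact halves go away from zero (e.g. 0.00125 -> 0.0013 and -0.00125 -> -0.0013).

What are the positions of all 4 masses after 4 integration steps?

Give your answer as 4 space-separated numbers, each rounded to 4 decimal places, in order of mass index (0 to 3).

Step 0: x=[5.0000 8.0000 10.0000 18.0000] v=[0.0000 0.0000 0.0000 0.0000]
Step 1: x=[4.7500 7.8750 11.5000 17.0000] v=[-0.5000 -0.2500 3.0000 -2.0000]
Step 2: x=[4.2813 7.8125 13.4688 15.6250] v=[-0.9375 -0.1250 3.9375 -2.7500]
Step 3: x=[3.6954 8.0157 14.5626 14.7110] v=[-1.1719 0.4063 2.1875 -1.8281]
Step 4: x=[3.1895 8.4972 14.0567 14.7599] v=[-1.0118 0.9630 -1.0118 0.0977]

Answer: 3.1895 8.4972 14.0567 14.7599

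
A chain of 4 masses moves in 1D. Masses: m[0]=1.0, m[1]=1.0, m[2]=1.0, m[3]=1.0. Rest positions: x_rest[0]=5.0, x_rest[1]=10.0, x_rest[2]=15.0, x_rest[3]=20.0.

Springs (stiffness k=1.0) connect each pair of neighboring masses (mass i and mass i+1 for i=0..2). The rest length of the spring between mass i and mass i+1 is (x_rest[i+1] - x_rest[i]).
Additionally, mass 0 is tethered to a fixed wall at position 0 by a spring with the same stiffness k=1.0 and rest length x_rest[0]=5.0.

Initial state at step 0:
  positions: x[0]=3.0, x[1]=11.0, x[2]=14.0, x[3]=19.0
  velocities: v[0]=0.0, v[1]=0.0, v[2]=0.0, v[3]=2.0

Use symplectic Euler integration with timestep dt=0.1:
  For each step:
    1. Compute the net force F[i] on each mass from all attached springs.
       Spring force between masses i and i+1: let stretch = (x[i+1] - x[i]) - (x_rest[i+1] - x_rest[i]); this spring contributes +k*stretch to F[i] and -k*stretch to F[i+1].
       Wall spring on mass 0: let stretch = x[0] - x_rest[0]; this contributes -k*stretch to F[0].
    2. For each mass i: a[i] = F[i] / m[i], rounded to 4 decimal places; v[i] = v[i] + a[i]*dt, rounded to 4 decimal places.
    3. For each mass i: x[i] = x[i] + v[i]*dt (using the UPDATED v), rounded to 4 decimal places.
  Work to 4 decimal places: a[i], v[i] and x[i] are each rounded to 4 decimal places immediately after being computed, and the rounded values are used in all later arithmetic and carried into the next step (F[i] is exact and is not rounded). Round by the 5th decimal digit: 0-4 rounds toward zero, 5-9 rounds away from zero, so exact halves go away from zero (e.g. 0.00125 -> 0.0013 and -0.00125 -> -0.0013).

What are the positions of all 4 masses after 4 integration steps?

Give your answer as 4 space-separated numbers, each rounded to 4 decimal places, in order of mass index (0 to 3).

Step 0: x=[3.0000 11.0000 14.0000 19.0000] v=[0.0000 0.0000 0.0000 2.0000]
Step 1: x=[3.0500 10.9500 14.0200 19.2000] v=[0.5000 -0.5000 0.2000 2.0000]
Step 2: x=[3.1485 10.8517 14.0611 19.3982] v=[0.9850 -0.9830 0.4110 1.9820]
Step 3: x=[3.2926 10.7085 14.1235 19.5930] v=[1.4405 -1.4324 0.6238 1.9483]
Step 4: x=[3.4779 10.5253 14.2064 19.7831] v=[1.8528 -1.8325 0.8293 1.9014]

Answer: 3.4779 10.5253 14.2064 19.7831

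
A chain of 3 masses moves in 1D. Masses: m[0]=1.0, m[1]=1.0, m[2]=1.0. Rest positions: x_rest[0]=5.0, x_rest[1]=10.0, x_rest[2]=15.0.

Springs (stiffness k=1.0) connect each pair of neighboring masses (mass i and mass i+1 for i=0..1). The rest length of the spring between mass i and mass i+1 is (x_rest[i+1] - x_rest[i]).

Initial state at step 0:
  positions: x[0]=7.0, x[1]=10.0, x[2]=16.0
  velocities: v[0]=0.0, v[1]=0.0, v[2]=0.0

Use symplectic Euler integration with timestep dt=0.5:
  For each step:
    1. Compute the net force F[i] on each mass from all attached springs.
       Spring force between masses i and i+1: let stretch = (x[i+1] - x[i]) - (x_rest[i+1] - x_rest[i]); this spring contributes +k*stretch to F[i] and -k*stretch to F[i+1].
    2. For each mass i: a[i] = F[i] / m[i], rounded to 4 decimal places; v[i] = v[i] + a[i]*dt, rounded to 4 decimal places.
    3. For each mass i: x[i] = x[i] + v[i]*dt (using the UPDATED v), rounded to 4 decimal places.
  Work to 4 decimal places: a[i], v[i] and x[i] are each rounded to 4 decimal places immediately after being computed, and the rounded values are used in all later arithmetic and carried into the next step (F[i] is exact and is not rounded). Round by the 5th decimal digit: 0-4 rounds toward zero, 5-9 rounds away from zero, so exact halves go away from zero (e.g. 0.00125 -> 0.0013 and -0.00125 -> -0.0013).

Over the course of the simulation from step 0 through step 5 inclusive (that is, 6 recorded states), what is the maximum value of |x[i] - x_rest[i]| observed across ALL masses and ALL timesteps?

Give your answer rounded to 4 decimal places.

Answer: 2.1094

Derivation:
Step 0: x=[7.0000 10.0000 16.0000] v=[0.0000 0.0000 0.0000]
Step 1: x=[6.5000 10.7500 15.7500] v=[-1.0000 1.5000 -0.5000]
Step 2: x=[5.8125 11.6875 15.5000] v=[-1.3750 1.8750 -0.5000]
Step 3: x=[5.3438 12.1094 15.5469] v=[-0.9375 0.8438 0.0938]
Step 4: x=[5.3165 11.6993 15.9845] v=[-0.0547 -0.8203 0.8751]
Step 5: x=[5.6349 10.7648 16.6008] v=[0.6367 -1.8691 1.2325]
Max displacement = 2.1094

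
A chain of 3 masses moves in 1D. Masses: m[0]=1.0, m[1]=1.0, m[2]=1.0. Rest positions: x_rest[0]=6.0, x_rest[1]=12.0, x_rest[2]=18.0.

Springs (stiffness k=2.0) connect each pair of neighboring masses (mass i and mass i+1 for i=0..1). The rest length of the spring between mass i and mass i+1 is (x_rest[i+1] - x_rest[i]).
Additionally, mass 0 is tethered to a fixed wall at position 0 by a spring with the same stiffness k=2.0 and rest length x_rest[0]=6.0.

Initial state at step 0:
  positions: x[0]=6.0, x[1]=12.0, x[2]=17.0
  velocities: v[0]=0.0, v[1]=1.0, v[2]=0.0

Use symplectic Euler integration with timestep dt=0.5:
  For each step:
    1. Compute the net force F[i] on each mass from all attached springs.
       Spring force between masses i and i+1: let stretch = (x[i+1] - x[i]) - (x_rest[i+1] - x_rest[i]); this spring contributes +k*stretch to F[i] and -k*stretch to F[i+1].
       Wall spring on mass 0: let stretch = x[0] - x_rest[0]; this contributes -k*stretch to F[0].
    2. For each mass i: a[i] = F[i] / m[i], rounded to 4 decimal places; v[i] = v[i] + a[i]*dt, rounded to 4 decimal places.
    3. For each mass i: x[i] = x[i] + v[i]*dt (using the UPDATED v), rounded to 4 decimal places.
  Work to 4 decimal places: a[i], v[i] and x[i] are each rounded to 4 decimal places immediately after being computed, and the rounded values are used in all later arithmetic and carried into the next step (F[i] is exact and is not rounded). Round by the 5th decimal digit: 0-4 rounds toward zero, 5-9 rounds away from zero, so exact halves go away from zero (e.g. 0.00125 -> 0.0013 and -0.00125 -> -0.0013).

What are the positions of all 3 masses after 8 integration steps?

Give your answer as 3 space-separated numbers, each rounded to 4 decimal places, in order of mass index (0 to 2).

Answer: 6.6250 12.7345 18.7852

Derivation:
Step 0: x=[6.0000 12.0000 17.0000] v=[0.0000 1.0000 0.0000]
Step 1: x=[6.0000 12.0000 17.5000] v=[0.0000 0.0000 1.0000]
Step 2: x=[6.0000 11.7500 18.2500] v=[0.0000 -0.5000 1.5000]
Step 3: x=[5.8750 11.8750 18.7500] v=[-0.2500 0.2500 1.0000]
Step 4: x=[5.8125 12.4375 18.8125] v=[-0.1250 1.1250 0.1250]
Step 5: x=[6.1563 12.8750 18.6875] v=[0.6875 0.8750 -0.2500]
Step 6: x=[6.7813 12.8594 18.6563] v=[1.2499 -0.0312 -0.0625]
Step 7: x=[7.0547 12.7032 18.7266] v=[0.5467 -0.3124 0.1406]
Step 8: x=[6.6250 12.7345 18.7852] v=[-0.8595 0.0625 0.1172]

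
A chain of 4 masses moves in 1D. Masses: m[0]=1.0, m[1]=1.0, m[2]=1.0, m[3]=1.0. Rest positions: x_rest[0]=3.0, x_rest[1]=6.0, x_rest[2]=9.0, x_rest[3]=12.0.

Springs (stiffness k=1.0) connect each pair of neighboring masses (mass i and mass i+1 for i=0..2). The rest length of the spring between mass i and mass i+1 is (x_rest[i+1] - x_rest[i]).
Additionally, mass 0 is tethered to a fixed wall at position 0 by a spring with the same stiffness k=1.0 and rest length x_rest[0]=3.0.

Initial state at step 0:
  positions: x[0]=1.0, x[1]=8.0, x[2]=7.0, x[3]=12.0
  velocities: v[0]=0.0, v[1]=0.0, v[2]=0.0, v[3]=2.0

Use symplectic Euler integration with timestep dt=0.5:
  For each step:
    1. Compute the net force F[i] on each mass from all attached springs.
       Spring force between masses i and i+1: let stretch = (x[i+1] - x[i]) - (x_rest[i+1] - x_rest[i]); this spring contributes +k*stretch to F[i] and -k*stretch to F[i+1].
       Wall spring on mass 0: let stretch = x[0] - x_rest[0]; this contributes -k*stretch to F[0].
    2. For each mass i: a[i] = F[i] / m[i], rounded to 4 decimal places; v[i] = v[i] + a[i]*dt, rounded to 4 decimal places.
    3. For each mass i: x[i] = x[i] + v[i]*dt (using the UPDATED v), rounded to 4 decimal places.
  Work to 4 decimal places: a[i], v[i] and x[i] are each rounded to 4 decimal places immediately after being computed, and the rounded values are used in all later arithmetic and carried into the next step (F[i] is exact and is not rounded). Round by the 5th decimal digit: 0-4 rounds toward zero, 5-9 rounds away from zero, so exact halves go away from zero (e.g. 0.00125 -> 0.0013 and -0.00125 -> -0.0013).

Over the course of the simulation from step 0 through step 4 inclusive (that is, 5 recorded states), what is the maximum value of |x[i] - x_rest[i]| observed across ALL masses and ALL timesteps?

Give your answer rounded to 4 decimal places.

Step 0: x=[1.0000 8.0000 7.0000 12.0000] v=[0.0000 0.0000 0.0000 2.0000]
Step 1: x=[2.5000 6.0000 8.5000 12.5000] v=[3.0000 -4.0000 3.0000 1.0000]
Step 2: x=[4.2500 3.7500 10.3750 12.7500] v=[3.5000 -4.5000 3.7500 0.5000]
Step 3: x=[4.8125 3.2813 11.1875 13.1563] v=[1.1250 -0.9375 1.6250 0.8125]
Step 4: x=[3.7891 5.1719 10.5157 13.8204] v=[-2.0469 3.7812 -1.3437 1.3281]
Max displacement = 2.7187

Answer: 2.7187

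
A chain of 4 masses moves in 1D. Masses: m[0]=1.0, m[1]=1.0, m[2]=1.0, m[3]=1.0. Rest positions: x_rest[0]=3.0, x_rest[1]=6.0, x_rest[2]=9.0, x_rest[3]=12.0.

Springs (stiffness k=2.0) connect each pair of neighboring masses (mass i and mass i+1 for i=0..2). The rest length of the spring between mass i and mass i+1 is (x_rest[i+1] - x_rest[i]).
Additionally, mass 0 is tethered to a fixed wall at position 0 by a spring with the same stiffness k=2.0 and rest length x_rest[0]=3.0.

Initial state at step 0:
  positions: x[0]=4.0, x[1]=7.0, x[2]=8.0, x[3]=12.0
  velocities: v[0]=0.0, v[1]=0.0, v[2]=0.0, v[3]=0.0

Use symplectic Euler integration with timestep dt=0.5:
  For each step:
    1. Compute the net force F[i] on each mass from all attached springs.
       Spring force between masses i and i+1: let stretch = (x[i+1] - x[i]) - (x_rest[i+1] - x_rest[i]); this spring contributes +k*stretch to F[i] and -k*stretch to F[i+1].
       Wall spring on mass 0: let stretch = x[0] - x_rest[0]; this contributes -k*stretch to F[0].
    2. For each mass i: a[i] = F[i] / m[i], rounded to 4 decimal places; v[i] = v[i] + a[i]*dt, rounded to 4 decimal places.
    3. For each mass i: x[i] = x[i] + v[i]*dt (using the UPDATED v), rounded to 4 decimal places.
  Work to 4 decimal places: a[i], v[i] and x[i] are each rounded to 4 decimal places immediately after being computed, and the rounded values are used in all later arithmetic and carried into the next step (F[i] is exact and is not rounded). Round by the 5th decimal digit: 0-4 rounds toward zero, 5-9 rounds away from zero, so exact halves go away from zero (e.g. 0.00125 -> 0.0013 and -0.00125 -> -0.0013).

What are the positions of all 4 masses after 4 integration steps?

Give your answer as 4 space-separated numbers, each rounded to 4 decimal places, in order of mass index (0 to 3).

Step 0: x=[4.0000 7.0000 8.0000 12.0000] v=[0.0000 0.0000 0.0000 0.0000]
Step 1: x=[3.5000 6.0000 9.5000 11.5000] v=[-1.0000 -2.0000 3.0000 -1.0000]
Step 2: x=[2.5000 5.5000 10.2500 11.5000] v=[-2.0000 -1.0000 1.5000 0.0000]
Step 3: x=[1.7500 5.8750 9.2500 12.3750] v=[-1.5000 0.7500 -2.0000 1.7500]
Step 4: x=[2.1875 5.8750 8.1250 13.1875] v=[0.8750 0.0000 -2.2500 1.6250]

Answer: 2.1875 5.8750 8.1250 13.1875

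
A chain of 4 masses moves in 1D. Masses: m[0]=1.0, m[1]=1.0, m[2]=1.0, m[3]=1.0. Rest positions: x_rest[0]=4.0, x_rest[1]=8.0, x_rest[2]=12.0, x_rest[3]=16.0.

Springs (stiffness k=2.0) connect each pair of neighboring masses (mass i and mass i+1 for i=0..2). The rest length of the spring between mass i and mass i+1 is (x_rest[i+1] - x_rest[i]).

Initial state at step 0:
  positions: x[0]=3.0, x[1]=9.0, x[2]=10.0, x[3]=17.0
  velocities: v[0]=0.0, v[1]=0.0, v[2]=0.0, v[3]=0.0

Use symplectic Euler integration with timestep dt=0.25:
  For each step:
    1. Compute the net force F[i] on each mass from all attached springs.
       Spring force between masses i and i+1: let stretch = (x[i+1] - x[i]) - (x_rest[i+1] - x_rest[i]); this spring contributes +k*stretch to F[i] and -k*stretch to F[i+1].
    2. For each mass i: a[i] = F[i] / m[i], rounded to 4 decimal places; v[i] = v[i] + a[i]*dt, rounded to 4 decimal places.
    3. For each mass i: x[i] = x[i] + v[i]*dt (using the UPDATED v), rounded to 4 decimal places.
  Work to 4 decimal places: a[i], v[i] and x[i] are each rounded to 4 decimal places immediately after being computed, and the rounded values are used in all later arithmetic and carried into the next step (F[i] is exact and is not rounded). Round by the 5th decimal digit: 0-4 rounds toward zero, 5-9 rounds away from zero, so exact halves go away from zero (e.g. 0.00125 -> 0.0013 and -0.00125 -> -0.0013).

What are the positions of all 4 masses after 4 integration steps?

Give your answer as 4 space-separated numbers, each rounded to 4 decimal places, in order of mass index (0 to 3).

Answer: 4.1798 6.1606 13.6734 14.9863

Derivation:
Step 0: x=[3.0000 9.0000 10.0000 17.0000] v=[0.0000 0.0000 0.0000 0.0000]
Step 1: x=[3.2500 8.3750 10.7500 16.6250] v=[1.0000 -2.5000 3.0000 -1.5000]
Step 2: x=[3.6406 7.4063 11.9375 16.0156] v=[1.5625 -3.8750 4.7500 -2.4375]
Step 3: x=[4.0020 6.5332 13.0684 15.3965] v=[1.4454 -3.4923 4.5235 -2.4766]
Step 4: x=[4.1798 6.1606 13.6734 14.9863] v=[0.7110 -1.4903 2.4200 -1.6407]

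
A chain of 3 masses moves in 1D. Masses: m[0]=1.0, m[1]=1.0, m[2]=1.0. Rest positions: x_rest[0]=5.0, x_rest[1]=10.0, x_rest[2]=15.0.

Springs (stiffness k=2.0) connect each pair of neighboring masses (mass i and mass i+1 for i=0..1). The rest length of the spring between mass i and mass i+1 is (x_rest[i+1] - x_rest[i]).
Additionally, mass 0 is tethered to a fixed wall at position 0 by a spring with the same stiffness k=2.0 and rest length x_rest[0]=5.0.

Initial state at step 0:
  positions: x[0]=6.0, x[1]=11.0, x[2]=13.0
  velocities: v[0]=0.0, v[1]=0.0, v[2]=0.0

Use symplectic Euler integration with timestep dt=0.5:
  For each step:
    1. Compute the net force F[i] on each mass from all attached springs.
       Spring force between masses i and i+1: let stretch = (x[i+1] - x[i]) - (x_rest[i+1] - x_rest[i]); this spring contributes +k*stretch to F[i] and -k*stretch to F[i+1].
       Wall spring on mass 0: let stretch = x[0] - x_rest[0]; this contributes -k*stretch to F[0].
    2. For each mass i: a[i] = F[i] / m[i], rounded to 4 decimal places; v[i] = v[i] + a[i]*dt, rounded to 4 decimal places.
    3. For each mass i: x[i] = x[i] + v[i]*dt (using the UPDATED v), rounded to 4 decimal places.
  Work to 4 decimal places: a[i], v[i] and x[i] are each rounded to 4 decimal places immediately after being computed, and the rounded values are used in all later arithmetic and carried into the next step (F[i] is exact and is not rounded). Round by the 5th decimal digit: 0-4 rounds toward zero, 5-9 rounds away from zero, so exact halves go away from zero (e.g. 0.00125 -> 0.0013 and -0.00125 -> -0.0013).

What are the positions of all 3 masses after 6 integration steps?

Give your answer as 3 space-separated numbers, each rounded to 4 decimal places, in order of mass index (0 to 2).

Answer: 7.3750 10.2344 14.1094

Derivation:
Step 0: x=[6.0000 11.0000 13.0000] v=[0.0000 0.0000 0.0000]
Step 1: x=[5.5000 9.5000 14.5000] v=[-1.0000 -3.0000 3.0000]
Step 2: x=[4.2500 8.5000 16.0000] v=[-2.5000 -2.0000 3.0000]
Step 3: x=[3.0000 9.1250 16.2500] v=[-2.5000 1.2500 0.5000]
Step 4: x=[3.3125 10.2500 15.4375] v=[0.6250 2.2500 -1.6250]
Step 5: x=[5.4375 10.5000 14.5313] v=[4.2500 0.5000 -1.8125]
Step 6: x=[7.3750 10.2344 14.1094] v=[3.8750 -0.5312 -0.8438]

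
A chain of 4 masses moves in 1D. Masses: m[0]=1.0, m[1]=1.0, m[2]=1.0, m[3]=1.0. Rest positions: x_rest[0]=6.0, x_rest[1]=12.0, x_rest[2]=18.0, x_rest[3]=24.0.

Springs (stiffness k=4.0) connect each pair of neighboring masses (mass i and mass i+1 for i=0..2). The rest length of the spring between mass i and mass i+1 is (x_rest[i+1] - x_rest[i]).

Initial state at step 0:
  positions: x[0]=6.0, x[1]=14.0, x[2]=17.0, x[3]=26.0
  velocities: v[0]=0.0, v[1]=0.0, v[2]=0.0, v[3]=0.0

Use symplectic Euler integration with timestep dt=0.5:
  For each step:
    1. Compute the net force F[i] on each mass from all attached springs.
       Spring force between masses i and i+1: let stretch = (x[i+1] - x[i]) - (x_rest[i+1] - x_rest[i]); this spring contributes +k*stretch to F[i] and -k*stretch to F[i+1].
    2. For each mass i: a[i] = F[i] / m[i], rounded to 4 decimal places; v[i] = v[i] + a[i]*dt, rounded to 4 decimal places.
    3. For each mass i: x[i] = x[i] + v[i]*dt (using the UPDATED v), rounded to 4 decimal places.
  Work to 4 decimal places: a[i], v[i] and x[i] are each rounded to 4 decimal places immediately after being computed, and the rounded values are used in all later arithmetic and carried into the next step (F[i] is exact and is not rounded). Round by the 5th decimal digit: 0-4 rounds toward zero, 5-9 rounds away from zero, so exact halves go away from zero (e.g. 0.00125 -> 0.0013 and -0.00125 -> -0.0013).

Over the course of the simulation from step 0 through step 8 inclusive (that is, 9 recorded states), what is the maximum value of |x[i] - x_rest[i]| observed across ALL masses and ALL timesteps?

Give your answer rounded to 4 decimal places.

Step 0: x=[6.0000 14.0000 17.0000 26.0000] v=[0.0000 0.0000 0.0000 0.0000]
Step 1: x=[8.0000 9.0000 23.0000 23.0000] v=[4.0000 -10.0000 12.0000 -6.0000]
Step 2: x=[5.0000 17.0000 15.0000 26.0000] v=[-6.0000 16.0000 -16.0000 6.0000]
Step 3: x=[8.0000 11.0000 20.0000 24.0000] v=[6.0000 -12.0000 10.0000 -4.0000]
Step 4: x=[8.0000 11.0000 20.0000 24.0000] v=[0.0000 0.0000 0.0000 0.0000]
Step 5: x=[5.0000 17.0000 15.0000 26.0000] v=[-6.0000 12.0000 -10.0000 4.0000]
Step 6: x=[8.0000 9.0000 23.0000 23.0000] v=[6.0000 -16.0000 16.0000 -6.0000]
Step 7: x=[6.0000 14.0000 17.0000 26.0000] v=[-4.0000 10.0000 -12.0000 6.0000]
Step 8: x=[6.0000 14.0000 17.0000 26.0000] v=[0.0000 0.0000 0.0000 0.0000]
Max displacement = 5.0000

Answer: 5.0000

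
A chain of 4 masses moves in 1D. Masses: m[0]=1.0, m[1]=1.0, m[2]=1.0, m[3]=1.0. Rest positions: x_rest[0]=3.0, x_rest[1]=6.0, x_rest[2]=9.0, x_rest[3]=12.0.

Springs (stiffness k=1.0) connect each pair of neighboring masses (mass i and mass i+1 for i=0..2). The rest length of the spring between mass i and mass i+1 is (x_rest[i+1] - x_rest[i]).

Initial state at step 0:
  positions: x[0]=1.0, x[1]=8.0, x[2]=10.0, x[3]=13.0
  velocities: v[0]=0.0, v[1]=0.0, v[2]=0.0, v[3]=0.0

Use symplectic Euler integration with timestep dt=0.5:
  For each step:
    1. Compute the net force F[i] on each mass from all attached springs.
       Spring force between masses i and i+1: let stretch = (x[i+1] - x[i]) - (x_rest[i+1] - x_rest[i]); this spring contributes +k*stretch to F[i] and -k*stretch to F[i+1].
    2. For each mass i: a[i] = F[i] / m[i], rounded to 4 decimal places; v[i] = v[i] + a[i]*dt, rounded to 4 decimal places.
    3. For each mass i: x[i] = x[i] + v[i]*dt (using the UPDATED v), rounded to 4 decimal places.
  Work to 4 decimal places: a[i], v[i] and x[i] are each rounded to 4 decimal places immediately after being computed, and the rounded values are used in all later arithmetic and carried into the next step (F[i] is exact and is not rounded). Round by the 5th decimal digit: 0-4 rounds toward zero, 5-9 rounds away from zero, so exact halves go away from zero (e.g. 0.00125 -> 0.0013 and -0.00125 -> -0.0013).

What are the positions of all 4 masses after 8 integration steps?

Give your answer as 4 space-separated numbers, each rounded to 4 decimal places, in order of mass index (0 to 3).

Answer: 3.6922 7.6923 10.4253 10.1909

Derivation:
Step 0: x=[1.0000 8.0000 10.0000 13.0000] v=[0.0000 0.0000 0.0000 0.0000]
Step 1: x=[2.0000 6.7500 10.2500 13.0000] v=[2.0000 -2.5000 0.5000 0.0000]
Step 2: x=[3.4375 5.1875 10.3125 13.0625] v=[2.8750 -3.1250 0.1250 0.1250]
Step 3: x=[4.5625 4.4688 9.7813 13.1875] v=[2.2500 -1.4375 -1.0625 0.2500]
Step 4: x=[4.9141 5.1016 8.7735 13.2110] v=[0.7032 1.2656 -2.0157 0.0469]
Step 5: x=[4.5626 6.6055 7.9571 12.8751] v=[-0.7031 3.0078 -1.6329 -0.6719]
Step 6: x=[3.9718 7.9366 8.0323 12.0597] v=[-1.1817 2.6622 0.1503 -1.6309]
Step 7: x=[3.6222 8.3005 9.0904 10.9874] v=[-0.6993 0.7277 2.1162 -2.1446]
Step 8: x=[3.6922 7.6923 10.4253 10.1909] v=[0.1399 -1.2165 2.6698 -1.5931]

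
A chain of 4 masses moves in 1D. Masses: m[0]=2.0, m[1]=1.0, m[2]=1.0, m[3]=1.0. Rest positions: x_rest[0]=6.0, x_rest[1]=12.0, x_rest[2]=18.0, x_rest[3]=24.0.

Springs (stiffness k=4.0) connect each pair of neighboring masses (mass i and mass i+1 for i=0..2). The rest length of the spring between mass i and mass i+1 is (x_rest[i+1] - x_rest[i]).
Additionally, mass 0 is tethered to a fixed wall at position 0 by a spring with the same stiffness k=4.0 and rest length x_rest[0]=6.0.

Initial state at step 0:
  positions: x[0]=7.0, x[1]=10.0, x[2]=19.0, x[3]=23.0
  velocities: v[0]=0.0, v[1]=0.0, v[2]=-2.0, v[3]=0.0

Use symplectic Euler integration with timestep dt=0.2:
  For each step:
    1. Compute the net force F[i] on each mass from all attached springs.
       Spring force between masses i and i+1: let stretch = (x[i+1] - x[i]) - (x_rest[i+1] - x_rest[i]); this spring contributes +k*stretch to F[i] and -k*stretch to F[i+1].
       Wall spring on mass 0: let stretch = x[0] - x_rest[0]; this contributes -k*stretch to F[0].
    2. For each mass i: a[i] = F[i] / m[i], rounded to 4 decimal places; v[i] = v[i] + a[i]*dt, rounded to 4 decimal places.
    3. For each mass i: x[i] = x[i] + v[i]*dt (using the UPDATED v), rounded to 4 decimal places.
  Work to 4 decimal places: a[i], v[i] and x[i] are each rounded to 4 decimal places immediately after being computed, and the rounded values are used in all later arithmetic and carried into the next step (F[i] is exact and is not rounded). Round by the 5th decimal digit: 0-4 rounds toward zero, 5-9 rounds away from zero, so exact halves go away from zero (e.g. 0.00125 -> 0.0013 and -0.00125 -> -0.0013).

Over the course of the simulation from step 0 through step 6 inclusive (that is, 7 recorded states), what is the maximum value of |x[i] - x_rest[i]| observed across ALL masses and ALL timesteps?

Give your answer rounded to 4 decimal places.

Answer: 2.4994

Derivation:
Step 0: x=[7.0000 10.0000 19.0000 23.0000] v=[0.0000 0.0000 -2.0000 0.0000]
Step 1: x=[6.6800 10.9600 17.8000 23.3200] v=[-1.6000 4.8000 -6.0000 1.6000]
Step 2: x=[6.1680 12.3296 16.3888 23.7168] v=[-2.5600 6.8480 -7.0560 1.9840]
Step 3: x=[5.6555 13.3628 15.5006 23.9011] v=[-2.5626 5.1661 -4.4410 0.9216]
Step 4: x=[5.3071 13.5049 15.6144 23.7013] v=[-1.7419 0.7105 0.5692 -0.9988]
Step 5: x=[5.1900 12.6729 16.6846 23.1676] v=[-0.5856 -4.1601 5.3511 -2.6683]
Step 6: x=[5.2563 11.2855 18.1502 22.5567] v=[0.3316 -6.9371 7.3281 -3.0547]
Max displacement = 2.4994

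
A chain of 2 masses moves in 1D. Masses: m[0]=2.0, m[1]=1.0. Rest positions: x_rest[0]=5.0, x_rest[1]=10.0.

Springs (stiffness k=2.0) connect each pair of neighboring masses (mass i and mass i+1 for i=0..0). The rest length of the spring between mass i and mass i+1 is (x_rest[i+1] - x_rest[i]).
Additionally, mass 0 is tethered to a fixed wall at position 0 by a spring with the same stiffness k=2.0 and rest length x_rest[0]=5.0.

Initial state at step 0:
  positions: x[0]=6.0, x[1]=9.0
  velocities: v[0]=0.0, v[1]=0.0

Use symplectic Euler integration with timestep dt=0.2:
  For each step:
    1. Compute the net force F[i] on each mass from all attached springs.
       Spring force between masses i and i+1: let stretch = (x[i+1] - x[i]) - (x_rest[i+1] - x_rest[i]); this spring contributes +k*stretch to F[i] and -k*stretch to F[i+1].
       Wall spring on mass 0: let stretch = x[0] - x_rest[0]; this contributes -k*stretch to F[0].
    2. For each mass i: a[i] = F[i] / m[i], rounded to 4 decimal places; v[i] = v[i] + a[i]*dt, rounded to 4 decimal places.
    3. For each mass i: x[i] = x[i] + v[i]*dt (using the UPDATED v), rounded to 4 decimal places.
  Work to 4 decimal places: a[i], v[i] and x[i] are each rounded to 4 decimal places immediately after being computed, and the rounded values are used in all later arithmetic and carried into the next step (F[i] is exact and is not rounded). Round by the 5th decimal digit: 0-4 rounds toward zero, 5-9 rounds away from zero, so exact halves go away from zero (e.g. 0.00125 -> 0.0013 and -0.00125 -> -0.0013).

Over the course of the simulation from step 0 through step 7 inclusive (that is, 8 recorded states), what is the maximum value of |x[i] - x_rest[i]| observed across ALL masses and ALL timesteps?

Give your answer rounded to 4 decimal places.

Answer: 1.2371

Derivation:
Step 0: x=[6.0000 9.0000] v=[0.0000 0.0000]
Step 1: x=[5.8800 9.1600] v=[-0.6000 0.8000]
Step 2: x=[5.6560 9.4576] v=[-1.1200 1.4880]
Step 3: x=[5.3578 9.8511] v=[-1.4909 1.9674]
Step 4: x=[5.0250 10.2851] v=[-1.6638 2.1701]
Step 5: x=[4.7016 10.6983] v=[-1.6168 2.0661]
Step 6: x=[4.4300 11.0318] v=[-1.3578 1.6674]
Step 7: x=[4.2453 11.2371] v=[-0.9234 1.0267]
Max displacement = 1.2371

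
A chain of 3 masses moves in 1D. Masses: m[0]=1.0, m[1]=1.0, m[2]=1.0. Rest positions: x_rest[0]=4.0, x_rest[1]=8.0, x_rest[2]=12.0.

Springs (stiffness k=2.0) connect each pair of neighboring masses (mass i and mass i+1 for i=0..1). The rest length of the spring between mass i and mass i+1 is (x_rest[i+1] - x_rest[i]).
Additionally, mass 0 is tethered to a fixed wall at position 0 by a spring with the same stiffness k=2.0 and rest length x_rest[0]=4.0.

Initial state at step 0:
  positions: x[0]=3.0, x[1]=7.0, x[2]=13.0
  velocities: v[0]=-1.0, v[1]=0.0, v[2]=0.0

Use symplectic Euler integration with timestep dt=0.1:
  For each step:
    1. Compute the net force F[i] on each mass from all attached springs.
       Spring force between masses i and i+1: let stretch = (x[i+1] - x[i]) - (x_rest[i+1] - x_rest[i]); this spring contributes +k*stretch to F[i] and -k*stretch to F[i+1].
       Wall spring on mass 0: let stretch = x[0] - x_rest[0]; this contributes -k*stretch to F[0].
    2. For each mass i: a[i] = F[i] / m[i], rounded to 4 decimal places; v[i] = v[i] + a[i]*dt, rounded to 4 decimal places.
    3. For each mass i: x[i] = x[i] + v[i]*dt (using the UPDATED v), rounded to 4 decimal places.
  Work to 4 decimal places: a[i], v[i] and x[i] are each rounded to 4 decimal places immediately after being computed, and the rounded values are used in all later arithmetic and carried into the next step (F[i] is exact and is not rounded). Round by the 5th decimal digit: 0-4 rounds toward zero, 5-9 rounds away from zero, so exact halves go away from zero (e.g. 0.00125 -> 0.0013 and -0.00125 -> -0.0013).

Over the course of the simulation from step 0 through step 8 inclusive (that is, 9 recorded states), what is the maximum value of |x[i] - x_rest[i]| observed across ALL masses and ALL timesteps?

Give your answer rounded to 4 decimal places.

Step 0: x=[3.0000 7.0000 13.0000] v=[-1.0000 0.0000 0.0000]
Step 1: x=[2.9200 7.0400 12.9600] v=[-0.8000 0.4000 -0.4000]
Step 2: x=[2.8640 7.1160 12.8816] v=[-0.5600 0.7600 -0.7840]
Step 3: x=[2.8358 7.2223 12.7679] v=[-0.2824 1.0627 -1.1371]
Step 4: x=[2.8386 7.3518 12.6233] v=[0.0277 1.2945 -1.4462]
Step 5: x=[2.8749 7.4964 12.4533] v=[0.3626 1.4462 -1.7005]
Step 6: x=[2.9461 7.6477 12.2641] v=[0.7119 1.5133 -1.8919]
Step 7: x=[3.0524 7.7973 12.0626] v=[1.0630 1.4963 -2.0152]
Step 8: x=[3.1926 7.9373 11.8558] v=[1.4015 1.4004 -2.0683]
Max displacement = 1.1642

Answer: 1.1642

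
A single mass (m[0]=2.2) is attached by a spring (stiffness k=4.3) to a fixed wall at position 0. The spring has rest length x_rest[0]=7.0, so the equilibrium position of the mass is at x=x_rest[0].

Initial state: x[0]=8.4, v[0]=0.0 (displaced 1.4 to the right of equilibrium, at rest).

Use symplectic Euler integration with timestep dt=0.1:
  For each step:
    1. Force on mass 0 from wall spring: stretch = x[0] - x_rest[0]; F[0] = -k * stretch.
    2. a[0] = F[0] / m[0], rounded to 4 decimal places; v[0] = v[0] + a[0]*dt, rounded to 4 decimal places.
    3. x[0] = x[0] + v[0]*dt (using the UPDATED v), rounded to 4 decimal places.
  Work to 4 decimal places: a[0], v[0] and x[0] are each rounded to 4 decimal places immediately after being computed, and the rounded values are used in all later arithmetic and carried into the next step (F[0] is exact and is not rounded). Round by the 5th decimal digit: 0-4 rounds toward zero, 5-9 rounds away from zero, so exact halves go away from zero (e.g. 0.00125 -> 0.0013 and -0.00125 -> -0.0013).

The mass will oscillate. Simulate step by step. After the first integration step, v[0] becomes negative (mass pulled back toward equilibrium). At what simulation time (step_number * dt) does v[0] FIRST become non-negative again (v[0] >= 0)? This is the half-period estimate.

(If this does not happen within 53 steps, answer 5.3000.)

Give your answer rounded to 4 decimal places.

Step 0: x=[8.4000] v=[0.0000]
Step 1: x=[8.3726] v=[-0.2736]
Step 2: x=[8.3184] v=[-0.5419]
Step 3: x=[8.2384] v=[-0.7996]
Step 4: x=[8.1342] v=[-1.0417]
Step 5: x=[8.0079] v=[-1.2634]
Step 6: x=[7.8619] v=[-1.4604]
Step 7: x=[7.6990] v=[-1.6289]
Step 8: x=[7.5225] v=[-1.7655]
Step 9: x=[7.3357] v=[-1.8676]
Step 10: x=[7.1424] v=[-1.9332]
Step 11: x=[6.9463] v=[-1.9610]
Step 12: x=[6.7513] v=[-1.9505]
Step 13: x=[6.5611] v=[-1.9019]
Step 14: x=[6.3795] v=[-1.8161]
Step 15: x=[6.2100] v=[-1.6948]
Step 16: x=[6.0560] v=[-1.5404]
Step 17: x=[5.9204] v=[-1.3559]
Step 18: x=[5.8059] v=[-1.1449]
Step 19: x=[5.7148] v=[-0.9115]
Step 20: x=[5.6488] v=[-0.6603]
Step 21: x=[5.6092] v=[-0.3962]
Step 22: x=[5.5968] v=[-0.1244]
Step 23: x=[5.6118] v=[0.1499]
First v>=0 after going negative at step 23, time=2.3000

Answer: 2.3000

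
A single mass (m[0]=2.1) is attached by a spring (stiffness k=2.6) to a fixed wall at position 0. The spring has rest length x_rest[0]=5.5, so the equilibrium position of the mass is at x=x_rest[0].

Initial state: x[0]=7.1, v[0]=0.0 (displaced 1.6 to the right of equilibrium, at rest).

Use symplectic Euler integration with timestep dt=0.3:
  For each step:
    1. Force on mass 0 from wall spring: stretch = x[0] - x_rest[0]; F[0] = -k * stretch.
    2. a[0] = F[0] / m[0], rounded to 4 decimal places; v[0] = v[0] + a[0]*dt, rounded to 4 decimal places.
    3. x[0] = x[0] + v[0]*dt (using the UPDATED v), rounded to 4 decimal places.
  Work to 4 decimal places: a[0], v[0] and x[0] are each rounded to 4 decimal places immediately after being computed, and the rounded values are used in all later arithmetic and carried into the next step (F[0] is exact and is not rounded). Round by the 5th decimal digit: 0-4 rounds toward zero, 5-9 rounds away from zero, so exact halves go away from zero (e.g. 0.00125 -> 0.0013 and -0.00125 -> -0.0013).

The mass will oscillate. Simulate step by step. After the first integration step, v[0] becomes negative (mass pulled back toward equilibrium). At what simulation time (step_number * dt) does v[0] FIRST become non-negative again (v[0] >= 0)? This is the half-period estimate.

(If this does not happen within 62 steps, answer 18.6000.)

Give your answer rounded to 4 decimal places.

Step 0: x=[7.1000] v=[0.0000]
Step 1: x=[6.9217] v=[-0.5943]
Step 2: x=[6.5850] v=[-1.1224]
Step 3: x=[6.1274] v=[-1.5254]
Step 4: x=[5.5999] v=[-1.7584]
Step 5: x=[5.0613] v=[-1.7955]
Step 6: x=[4.5716] v=[-1.6325]
Step 7: x=[4.1853] v=[-1.2877]
Step 8: x=[3.9455] v=[-0.7994]
Step 9: x=[3.8789] v=[-0.2220]
Step 10: x=[3.9929] v=[0.3801]
First v>=0 after going negative at step 10, time=3.0000

Answer: 3.0000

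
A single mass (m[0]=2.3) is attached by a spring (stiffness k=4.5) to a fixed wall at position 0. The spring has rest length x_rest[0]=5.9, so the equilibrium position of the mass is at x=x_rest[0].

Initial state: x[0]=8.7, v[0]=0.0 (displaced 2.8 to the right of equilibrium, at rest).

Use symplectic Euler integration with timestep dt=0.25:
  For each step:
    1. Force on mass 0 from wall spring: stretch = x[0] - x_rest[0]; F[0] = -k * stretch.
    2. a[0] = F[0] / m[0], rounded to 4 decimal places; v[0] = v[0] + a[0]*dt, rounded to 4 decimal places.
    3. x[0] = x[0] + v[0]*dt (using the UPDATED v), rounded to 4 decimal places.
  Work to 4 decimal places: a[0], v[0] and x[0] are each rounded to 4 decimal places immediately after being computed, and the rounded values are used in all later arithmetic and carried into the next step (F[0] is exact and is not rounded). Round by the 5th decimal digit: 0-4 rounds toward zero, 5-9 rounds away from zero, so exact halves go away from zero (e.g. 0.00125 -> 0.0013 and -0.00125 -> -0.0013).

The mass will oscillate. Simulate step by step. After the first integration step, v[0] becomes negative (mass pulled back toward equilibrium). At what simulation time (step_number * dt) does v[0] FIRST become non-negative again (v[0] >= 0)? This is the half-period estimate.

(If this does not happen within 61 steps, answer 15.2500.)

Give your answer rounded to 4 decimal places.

Step 0: x=[8.7000] v=[0.0000]
Step 1: x=[8.3576] v=[-1.3696]
Step 2: x=[7.7147] v=[-2.5717]
Step 3: x=[6.8499] v=[-3.4593]
Step 4: x=[5.8689] v=[-3.9239]
Step 5: x=[4.8917] v=[-3.9087]
Step 6: x=[4.0378] v=[-3.4155]
Step 7: x=[3.4116] v=[-2.5047]
Step 8: x=[3.0897] v=[-1.2876]
Step 9: x=[3.1115] v=[0.0870]
First v>=0 after going negative at step 9, time=2.2500

Answer: 2.2500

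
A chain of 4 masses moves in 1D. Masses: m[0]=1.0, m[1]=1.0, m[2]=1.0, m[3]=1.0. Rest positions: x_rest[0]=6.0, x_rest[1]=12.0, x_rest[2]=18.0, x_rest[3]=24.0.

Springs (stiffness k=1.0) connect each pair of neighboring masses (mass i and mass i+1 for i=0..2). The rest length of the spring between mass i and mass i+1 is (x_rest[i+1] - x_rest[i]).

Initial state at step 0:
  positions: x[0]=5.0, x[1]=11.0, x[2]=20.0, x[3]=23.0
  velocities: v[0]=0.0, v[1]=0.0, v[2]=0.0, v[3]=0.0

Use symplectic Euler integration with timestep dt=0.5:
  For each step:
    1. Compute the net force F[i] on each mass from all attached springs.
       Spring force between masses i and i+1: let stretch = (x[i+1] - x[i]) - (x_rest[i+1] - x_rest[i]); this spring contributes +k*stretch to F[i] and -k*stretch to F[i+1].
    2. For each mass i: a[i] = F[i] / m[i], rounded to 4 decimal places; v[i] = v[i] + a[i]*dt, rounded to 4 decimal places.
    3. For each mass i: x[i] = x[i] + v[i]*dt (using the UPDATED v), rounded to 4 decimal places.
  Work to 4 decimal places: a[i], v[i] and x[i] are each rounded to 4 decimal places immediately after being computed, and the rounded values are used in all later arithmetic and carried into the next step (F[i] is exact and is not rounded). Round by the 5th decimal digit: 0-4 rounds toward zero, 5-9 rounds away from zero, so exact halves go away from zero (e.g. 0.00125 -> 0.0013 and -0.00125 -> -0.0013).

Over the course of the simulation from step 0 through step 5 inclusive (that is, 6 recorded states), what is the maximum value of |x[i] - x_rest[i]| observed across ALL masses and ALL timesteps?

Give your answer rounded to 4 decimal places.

Answer: 2.2656

Derivation:
Step 0: x=[5.0000 11.0000 20.0000 23.0000] v=[0.0000 0.0000 0.0000 0.0000]
Step 1: x=[5.0000 11.7500 18.5000 23.7500] v=[0.0000 1.5000 -3.0000 1.5000]
Step 2: x=[5.1875 12.5000 16.6250 24.6875] v=[0.3750 1.5000 -3.7500 1.8750]
Step 3: x=[5.7032 12.4531 15.7344 25.1094] v=[1.0313 -0.0938 -1.7813 0.8438]
Step 4: x=[6.4064 11.5391 16.3672 24.6876] v=[1.4063 -1.8281 1.2656 -0.8437]
Step 5: x=[6.8928 10.5489 17.8731 23.6857] v=[0.9727 -1.9804 3.0118 -2.0039]
Max displacement = 2.2656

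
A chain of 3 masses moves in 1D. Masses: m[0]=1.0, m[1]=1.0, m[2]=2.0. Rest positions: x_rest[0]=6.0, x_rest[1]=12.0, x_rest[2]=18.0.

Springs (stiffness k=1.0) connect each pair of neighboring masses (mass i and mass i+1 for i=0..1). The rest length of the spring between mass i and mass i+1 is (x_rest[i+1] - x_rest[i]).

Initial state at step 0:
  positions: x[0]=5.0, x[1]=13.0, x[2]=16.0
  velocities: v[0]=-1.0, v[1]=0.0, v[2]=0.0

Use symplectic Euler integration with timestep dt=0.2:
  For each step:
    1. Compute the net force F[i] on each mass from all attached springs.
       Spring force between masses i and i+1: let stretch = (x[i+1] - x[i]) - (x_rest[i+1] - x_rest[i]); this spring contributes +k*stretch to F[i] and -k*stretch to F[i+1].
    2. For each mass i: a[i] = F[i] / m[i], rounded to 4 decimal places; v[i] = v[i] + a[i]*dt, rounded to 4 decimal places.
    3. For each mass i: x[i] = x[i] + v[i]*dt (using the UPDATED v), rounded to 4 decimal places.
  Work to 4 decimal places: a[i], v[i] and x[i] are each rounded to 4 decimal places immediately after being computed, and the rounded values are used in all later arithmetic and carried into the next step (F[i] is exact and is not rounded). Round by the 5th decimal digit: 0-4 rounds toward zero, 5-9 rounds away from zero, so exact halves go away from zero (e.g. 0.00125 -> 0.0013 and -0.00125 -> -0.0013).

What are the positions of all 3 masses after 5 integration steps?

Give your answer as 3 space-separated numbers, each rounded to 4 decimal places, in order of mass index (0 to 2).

Step 0: x=[5.0000 13.0000 16.0000] v=[-1.0000 0.0000 0.0000]
Step 1: x=[4.8800 12.8000 16.0600] v=[-0.6000 -1.0000 0.3000]
Step 2: x=[4.8368 12.4136 16.1748] v=[-0.2160 -1.9320 0.5740]
Step 3: x=[4.8567 11.8746 16.3344] v=[0.0994 -2.6951 0.7979]
Step 4: x=[4.9173 11.2333 16.5248] v=[0.3030 -3.2067 0.9519]
Step 5: x=[4.9905 10.5510 16.7294] v=[0.3662 -3.4116 1.0228]

Answer: 4.9905 10.5510 16.7294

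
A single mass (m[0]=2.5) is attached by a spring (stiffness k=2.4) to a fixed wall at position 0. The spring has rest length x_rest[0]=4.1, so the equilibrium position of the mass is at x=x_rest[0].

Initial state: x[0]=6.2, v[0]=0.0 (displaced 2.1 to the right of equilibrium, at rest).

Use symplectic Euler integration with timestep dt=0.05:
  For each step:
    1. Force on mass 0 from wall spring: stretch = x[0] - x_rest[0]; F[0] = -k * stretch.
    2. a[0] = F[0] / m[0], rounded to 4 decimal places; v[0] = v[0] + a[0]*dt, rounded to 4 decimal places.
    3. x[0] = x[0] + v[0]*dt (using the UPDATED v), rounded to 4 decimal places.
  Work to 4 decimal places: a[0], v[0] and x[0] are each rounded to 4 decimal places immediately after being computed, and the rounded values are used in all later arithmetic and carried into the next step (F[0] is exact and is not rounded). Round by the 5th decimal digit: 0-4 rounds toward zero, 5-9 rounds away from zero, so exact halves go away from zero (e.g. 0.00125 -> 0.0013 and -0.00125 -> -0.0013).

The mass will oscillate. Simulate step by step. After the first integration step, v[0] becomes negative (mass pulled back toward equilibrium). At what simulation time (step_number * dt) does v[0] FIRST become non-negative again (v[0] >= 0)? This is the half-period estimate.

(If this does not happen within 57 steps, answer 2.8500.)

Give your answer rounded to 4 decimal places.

Step 0: x=[6.2000] v=[0.0000]
Step 1: x=[6.1950] v=[-0.1008]
Step 2: x=[6.1849] v=[-0.2014]
Step 3: x=[6.1698] v=[-0.3015]
Step 4: x=[6.1498] v=[-0.4009]
Step 5: x=[6.1248] v=[-0.4993]
Step 6: x=[6.0950] v=[-0.5965]
Step 7: x=[6.0604] v=[-0.6923]
Step 8: x=[6.0211] v=[-0.7864]
Step 9: x=[5.9772] v=[-0.8786]
Step 10: x=[5.9288] v=[-0.9687]
Step 11: x=[5.8760] v=[-1.0565]
Step 12: x=[5.8189] v=[-1.1418]
Step 13: x=[5.7577] v=[-1.2243]
Step 14: x=[5.6925] v=[-1.3039]
Step 15: x=[5.6235] v=[-1.3803]
Step 16: x=[5.5508] v=[-1.4534]
Step 17: x=[5.4747] v=[-1.5230]
Step 18: x=[5.3953] v=[-1.5890]
Step 19: x=[5.3127] v=[-1.6512]
Step 20: x=[5.2272] v=[-1.7094]
Step 21: x=[5.1390] v=[-1.7635]
Step 22: x=[5.0483] v=[-1.8134]
Step 23: x=[4.9554] v=[-1.8589]
Step 24: x=[4.8604] v=[-1.9000]
Step 25: x=[4.7636] v=[-1.9365]
Step 26: x=[4.6652] v=[-1.9684]
Step 27: x=[4.5654] v=[-1.9955]
Step 28: x=[4.4645] v=[-2.0178]
Step 29: x=[4.3627] v=[-2.0353]
Step 30: x=[4.2603] v=[-2.0479]
Step 31: x=[4.1575] v=[-2.0556]
Step 32: x=[4.0546] v=[-2.0584]
Step 33: x=[3.9518] v=[-2.0562]
Step 34: x=[3.8493] v=[-2.0491]
Step 35: x=[3.7474] v=[-2.0371]
Step 36: x=[3.6464] v=[-2.0202]
Step 37: x=[3.5465] v=[-1.9984]
Step 38: x=[3.4479] v=[-1.9718]
Step 39: x=[3.3509] v=[-1.9405]
Step 40: x=[3.2557] v=[-1.9045]
Step 41: x=[3.1625] v=[-1.8640]
Step 42: x=[3.0716] v=[-1.8190]
Step 43: x=[2.9831] v=[-1.7696]
Step 44: x=[2.8973] v=[-1.7160]
Step 45: x=[2.8144] v=[-1.6583]
Step 46: x=[2.7346] v=[-1.5966]
Step 47: x=[2.6580] v=[-1.5311]
Step 48: x=[2.5849] v=[-1.4619]
Step 49: x=[2.5154] v=[-1.3892]
Step 50: x=[2.4497] v=[-1.3131]
Step 51: x=[2.3880] v=[-1.2339]
Step 52: x=[2.3304] v=[-1.1517]
Step 53: x=[2.2771] v=[-1.0668]
Step 54: x=[2.2281] v=[-0.9793]
Step 55: x=[2.1836] v=[-0.8895]
Step 56: x=[2.1437] v=[-0.7975]
Step 57: x=[2.1085] v=[-0.7036]
v[0] did not become non-negative within 57 steps; using fallback time=2.8500

Answer: 2.8500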